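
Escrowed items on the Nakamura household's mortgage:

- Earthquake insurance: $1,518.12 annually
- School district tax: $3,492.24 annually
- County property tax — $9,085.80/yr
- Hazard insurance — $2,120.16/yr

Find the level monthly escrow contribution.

Earthquake insurance — $1,518.12/yr
School district tax — $3,492.24/yr
County property tax — $9,085.80/yr
Hazard insurance — $2,120.16/yr
Yearly total = $1,518.12 + $3,492.24 + $9,085.80 + $2,120.16 = $16,216.32
Base monthly escrow = $16,216.32 / 12 = $1,351.36

$1,351.36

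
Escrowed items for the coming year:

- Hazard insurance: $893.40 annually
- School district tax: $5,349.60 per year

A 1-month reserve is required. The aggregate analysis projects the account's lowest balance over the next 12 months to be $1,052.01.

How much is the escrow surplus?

Hazard insurance: $893.40 per year
School district tax: $5,349.60 per year
Total annual escrow = $893.40 + $5,349.60 = $6,243.00
Base monthly escrow = $6,243.00 / 12 = $520.25
Required reserve = 1 × $520.25 = $520.25
Surplus = $1,052.01 − $520.25 = $531.76

$531.76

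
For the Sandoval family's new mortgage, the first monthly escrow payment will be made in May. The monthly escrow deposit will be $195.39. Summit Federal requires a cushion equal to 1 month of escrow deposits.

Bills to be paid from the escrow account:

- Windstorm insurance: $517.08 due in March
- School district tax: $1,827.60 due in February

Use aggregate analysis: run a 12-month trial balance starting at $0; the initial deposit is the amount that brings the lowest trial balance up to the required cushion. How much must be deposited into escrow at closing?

Cushion = 1 × $195.39 = $195.39
Trial balance (start $0, +$195.39 each month, − disbursements):
  May: +$195.39 → $195.39
  Jun: +$195.39 → $390.78
  Jul: +$195.39 → $586.17
  Aug: +$195.39 → $781.56
  Sep: +$195.39 → $976.95
  Oct: +$195.39 → $1,172.34
  Nov: +$195.39 → $1,367.73
  Dec: +$195.39 → $1,563.12
  Jan: +$195.39 → $1,758.51
  Feb: +$195.39 − $1,827.60 → $126.30
  Mar: +$195.39 − $517.08 → -$195.39
  Apr: +$195.39 → $0.00
Lowest trial balance = -$195.39 (Mar)
Initial deposit = cushion − low point = $195.39 − (-$195.39) = $390.78

$390.78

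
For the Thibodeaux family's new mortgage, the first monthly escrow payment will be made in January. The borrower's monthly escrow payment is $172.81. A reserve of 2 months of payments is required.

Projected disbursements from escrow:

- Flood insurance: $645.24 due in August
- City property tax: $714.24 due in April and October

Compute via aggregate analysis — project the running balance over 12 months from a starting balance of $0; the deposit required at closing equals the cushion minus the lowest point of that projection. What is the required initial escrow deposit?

$691.24

Cushion = 2 × $172.81 = $345.62
Trial balance (start $0, +$172.81 each month, − disbursements):
  Jan: +$172.81 → $172.81
  Feb: +$172.81 → $345.62
  Mar: +$172.81 → $518.43
  Apr: +$172.81 − $714.24 → -$23.00
  May: +$172.81 → $149.81
  Jun: +$172.81 → $322.62
  Jul: +$172.81 → $495.43
  Aug: +$172.81 − $645.24 → $23.00
  Sep: +$172.81 → $195.81
  Oct: +$172.81 − $714.24 → -$345.62
  Nov: +$172.81 → -$172.81
  Dec: +$172.81 → $0.00
Lowest trial balance = -$345.62 (Oct)
Initial deposit = cushion − low point = $345.62 − (-$345.62) = $691.24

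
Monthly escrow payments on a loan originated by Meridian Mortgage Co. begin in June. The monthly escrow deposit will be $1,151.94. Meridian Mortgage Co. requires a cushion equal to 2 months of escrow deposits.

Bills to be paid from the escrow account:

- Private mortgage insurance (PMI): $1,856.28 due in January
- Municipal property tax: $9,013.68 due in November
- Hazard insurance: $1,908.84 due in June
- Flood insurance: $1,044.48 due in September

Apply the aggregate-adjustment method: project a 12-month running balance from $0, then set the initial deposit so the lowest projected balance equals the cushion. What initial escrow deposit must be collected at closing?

$7,359.24

Cushion = 2 × $1,151.94 = $2,303.88
Trial balance (start $0, +$1,151.94 each month, − disbursements):
  Jun: +$1,151.94 − $1,908.84 → -$756.90
  Jul: +$1,151.94 → $395.04
  Aug: +$1,151.94 → $1,546.98
  Sep: +$1,151.94 − $1,044.48 → $1,654.44
  Oct: +$1,151.94 → $2,806.38
  Nov: +$1,151.94 − $9,013.68 → -$5,055.36
  Dec: +$1,151.94 → -$3,903.42
  Jan: +$1,151.94 − $1,856.28 → -$4,607.76
  Feb: +$1,151.94 → -$3,455.82
  Mar: +$1,151.94 → -$2,303.88
  Apr: +$1,151.94 → -$1,151.94
  May: +$1,151.94 → $0.00
Lowest trial balance = -$5,055.36 (Nov)
Initial deposit = cushion − low point = $2,303.88 − (-$5,055.36) = $7,359.24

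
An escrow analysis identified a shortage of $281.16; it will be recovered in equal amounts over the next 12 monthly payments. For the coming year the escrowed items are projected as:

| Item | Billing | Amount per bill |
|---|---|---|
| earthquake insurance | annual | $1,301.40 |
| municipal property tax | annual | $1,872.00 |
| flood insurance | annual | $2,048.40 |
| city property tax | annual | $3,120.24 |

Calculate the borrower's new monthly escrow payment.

Earthquake insurance = $1,301.40 annually
Municipal property tax = $1,872.00 annually
Flood insurance = $2,048.40 annually
City property tax = $3,120.24 annually
Annual escrow total = $1,301.40 + $1,872.00 + $2,048.40 + $3,120.24 = $8,342.04
Monthly = $8,342.04 ÷ 12 = $695.17
Monthly shortage recovery: $281.16 / 12 = $23.43
Adjusted monthly = $695.17 + $23.43 = $718.60

$718.60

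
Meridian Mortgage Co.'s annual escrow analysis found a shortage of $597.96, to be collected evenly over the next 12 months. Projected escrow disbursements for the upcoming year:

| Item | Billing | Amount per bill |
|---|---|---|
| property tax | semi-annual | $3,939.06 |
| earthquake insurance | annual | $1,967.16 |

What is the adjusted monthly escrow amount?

$870.27

Property tax: $3,939.06 × 2 = $7,878.12 annually
Earthquake insurance: $1,967.16 annually
Combined annual = $9,845.28
Monthly = $9,845.28 / 12 = $820.44
Shortage per month = $597.96 / 12 = $49.83
New monthly escrow = $820.44 + $49.83 = $870.27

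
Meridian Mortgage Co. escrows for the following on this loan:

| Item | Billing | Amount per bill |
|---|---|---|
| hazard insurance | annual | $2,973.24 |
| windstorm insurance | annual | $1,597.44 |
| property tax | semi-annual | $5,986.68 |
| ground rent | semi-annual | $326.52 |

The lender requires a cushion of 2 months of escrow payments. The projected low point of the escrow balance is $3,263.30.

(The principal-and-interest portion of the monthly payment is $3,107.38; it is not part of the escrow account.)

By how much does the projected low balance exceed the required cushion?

$397.12

Hazard insurance: $2,973.24 per year
Windstorm insurance: $1,597.44 per year
Property tax: $5,986.68 × 2 = $11,973.36 per year
Ground rent: $326.52 × 2 = $653.04 per year
Total per year = $2,973.24 + $1,597.44 + $11,973.36 + $653.04 = $17,197.08
Per month = $17,197.08 / 12 = $1,433.09
Cushion = 2 × $1,433.09 = $2,866.18
Excess over cushion: $3,263.30 − $2,866.18 = $397.12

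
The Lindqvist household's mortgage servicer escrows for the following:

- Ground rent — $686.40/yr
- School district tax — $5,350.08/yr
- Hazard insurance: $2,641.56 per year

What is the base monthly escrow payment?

Ground rent: $686.40/yr
School district tax: $5,350.08/yr
Hazard insurance: $2,641.56/yr
Annual escrow total = $8,678.04
Monthly escrow = $8,678.04 / 12 = $723.17

$723.17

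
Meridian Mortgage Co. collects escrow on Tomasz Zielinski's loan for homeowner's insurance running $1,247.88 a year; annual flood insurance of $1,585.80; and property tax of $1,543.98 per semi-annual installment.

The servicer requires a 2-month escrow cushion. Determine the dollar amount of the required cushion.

$986.94

Homeowner's insurance: $1,247.88
Flood insurance: $1,585.80
Property tax: $1,543.98 × 2 = $3,087.96
Yearly total = $1,247.88 + $1,585.80 + $3,087.96 = $5,921.64
Monthly escrow = $5,921.64 / 12 = $493.47
Reserve = 2 × $493.47 = $986.94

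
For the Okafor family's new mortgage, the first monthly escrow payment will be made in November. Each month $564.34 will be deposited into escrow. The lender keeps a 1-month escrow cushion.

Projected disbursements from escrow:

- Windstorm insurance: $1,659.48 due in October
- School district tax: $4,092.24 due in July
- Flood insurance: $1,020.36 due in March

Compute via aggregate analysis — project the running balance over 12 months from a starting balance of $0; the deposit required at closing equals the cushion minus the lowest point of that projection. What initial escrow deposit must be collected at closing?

Cushion = 1 × $564.34 = $564.34
Trial balance (start $0, +$564.34 each month, − disbursements):
  Nov: +$564.34 → $564.34
  Dec: +$564.34 → $1,128.68
  Jan: +$564.34 → $1,693.02
  Feb: +$564.34 → $2,257.36
  Mar: +$564.34 − $1,020.36 → $1,801.34
  Apr: +$564.34 → $2,365.68
  May: +$564.34 → $2,930.02
  Jun: +$564.34 → $3,494.36
  Jul: +$564.34 − $4,092.24 → -$33.54
  Aug: +$564.34 → $530.80
  Sep: +$564.34 → $1,095.14
  Oct: +$564.34 − $1,659.48 → $0.00
Lowest trial balance = -$33.54 (Jul)
Initial deposit = cushion − low point = $564.34 − (-$33.54) = $597.88

$597.88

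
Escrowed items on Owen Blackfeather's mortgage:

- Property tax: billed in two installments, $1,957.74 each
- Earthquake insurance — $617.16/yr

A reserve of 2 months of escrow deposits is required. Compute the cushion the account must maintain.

$755.44

Property tax: $1,957.74 × 2 = $3,915.48 annually
Earthquake insurance: $617.16 annually
Combined annual = $4,532.64
Per month = $4,532.64 / 12 = $377.72
Required cushion = 2 × $377.72 = $755.44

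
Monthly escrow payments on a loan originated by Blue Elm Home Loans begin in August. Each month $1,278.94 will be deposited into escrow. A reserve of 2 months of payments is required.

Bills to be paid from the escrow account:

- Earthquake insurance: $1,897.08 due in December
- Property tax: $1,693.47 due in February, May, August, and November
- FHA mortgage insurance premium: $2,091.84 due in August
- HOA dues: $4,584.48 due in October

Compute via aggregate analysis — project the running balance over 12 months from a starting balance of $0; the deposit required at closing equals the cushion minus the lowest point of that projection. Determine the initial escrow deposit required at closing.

$8,123.52

Cushion = 2 × $1,278.94 = $2,557.88
Trial balance (start $0, +$1,278.94 each month, − disbursements):
  Aug: +$1,278.94 − $3,785.31 → -$2,506.37
  Sep: +$1,278.94 → -$1,227.43
  Oct: +$1,278.94 − $4,584.48 → -$4,532.97
  Nov: +$1,278.94 − $1,693.47 → -$4,947.50
  Dec: +$1,278.94 − $1,897.08 → -$5,565.64
  Jan: +$1,278.94 → -$4,286.70
  Feb: +$1,278.94 − $1,693.47 → -$4,701.23
  Mar: +$1,278.94 → -$3,422.29
  Apr: +$1,278.94 → -$2,143.35
  May: +$1,278.94 − $1,693.47 → -$2,557.88
  Jun: +$1,278.94 → -$1,278.94
  Jul: +$1,278.94 → $0.00
Lowest trial balance = -$5,565.64 (Dec)
Initial deposit = cushion − low point = $2,557.88 − (-$5,565.64) = $8,123.52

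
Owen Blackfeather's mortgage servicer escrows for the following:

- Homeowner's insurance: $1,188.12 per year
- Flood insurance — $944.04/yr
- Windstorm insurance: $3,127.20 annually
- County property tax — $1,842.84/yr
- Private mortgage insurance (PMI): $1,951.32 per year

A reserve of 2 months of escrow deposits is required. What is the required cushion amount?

$1,508.92

Homeowner's insurance: $1,188.12 per year
Flood insurance: $944.04 per year
Windstorm insurance: $3,127.20 per year
County property tax: $1,842.84 per year
Private mortgage insurance (PMI): $1,951.32 per year
Total per year = $9,053.52
Monthly escrow = $9,053.52 ÷ 12 = $754.46
Required cushion = 2 × $754.46 = $1,508.92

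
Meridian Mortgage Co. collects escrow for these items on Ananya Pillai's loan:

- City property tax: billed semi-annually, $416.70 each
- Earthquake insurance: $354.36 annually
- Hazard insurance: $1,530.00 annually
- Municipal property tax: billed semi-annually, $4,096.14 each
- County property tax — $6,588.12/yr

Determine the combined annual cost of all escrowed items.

City property tax — $416.70 × 2 = $833.40
Earthquake insurance — $354.36
Hazard insurance — $1,530.00
Municipal property tax — $4,096.14 × 2 = $8,192.28
County property tax — $6,588.12
Total per year = $17,498.16

$17,498.16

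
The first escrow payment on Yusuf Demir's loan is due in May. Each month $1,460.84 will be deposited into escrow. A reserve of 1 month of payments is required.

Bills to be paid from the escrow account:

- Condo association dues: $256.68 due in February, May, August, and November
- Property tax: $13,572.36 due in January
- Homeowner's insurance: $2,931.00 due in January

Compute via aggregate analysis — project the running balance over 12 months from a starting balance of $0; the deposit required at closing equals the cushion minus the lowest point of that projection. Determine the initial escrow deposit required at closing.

Cushion = 1 × $1,460.84 = $1,460.84
Trial balance (start $0, +$1,460.84 each month, − disbursements):
  May: +$1,460.84 − $256.68 → $1,204.16
  Jun: +$1,460.84 → $2,665.00
  Jul: +$1,460.84 → $4,125.84
  Aug: +$1,460.84 − $256.68 → $5,330.00
  Sep: +$1,460.84 → $6,790.84
  Oct: +$1,460.84 → $8,251.68
  Nov: +$1,460.84 − $256.68 → $9,455.84
  Dec: +$1,460.84 → $10,916.68
  Jan: +$1,460.84 − $16,503.36 → -$4,125.84
  Feb: +$1,460.84 − $256.68 → -$2,921.68
  Mar: +$1,460.84 → -$1,460.84
  Apr: +$1,460.84 → $0.00
Lowest trial balance = -$4,125.84 (Jan)
Initial deposit = cushion − low point = $1,460.84 − (-$4,125.84) = $5,586.68

$5,586.68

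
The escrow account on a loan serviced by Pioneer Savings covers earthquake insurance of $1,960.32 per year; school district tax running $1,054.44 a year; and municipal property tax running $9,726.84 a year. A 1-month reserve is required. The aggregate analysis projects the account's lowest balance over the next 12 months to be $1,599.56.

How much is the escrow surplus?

$537.76

Earthquake insurance: $1,960.32
School district tax: $1,054.44
Municipal property tax: $9,726.84
Combined annual = $1,960.32 + $1,054.44 + $9,726.84 = $12,741.60
Base monthly escrow = $12,741.60 / 12 = $1,061.80
Required cushion = 1 × $1,061.80 = $1,061.80
Surplus = $1,599.56 − $1,061.80 = $537.76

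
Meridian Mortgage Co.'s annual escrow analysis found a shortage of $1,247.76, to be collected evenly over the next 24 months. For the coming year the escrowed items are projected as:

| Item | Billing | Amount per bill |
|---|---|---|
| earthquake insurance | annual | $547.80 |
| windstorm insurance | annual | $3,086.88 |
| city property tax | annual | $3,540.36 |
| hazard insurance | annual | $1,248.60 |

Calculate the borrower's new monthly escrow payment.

Earthquake insurance — $547.80 per year
Windstorm insurance — $3,086.88 per year
City property tax — $3,540.36 per year
Hazard insurance — $1,248.60 per year
Total annual escrow = $8,423.64
Base monthly escrow = $8,423.64 ÷ 12 = $701.97
Monthly shortage recovery: $1,247.76 ÷ 24 = $51.99
New monthly escrow = $701.97 + $51.99 = $753.96

$753.96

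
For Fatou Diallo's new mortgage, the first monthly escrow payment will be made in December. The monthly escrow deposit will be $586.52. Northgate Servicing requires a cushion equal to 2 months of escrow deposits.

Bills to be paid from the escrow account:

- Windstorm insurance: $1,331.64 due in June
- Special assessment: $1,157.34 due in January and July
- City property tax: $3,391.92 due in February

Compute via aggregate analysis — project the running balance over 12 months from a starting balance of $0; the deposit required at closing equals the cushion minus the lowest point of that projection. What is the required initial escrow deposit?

$3,962.74

Cushion = 2 × $586.52 = $1,173.04
Trial balance (start $0, +$586.52 each month, − disbursements):
  Dec: +$586.52 → $586.52
  Jan: +$586.52 − $1,157.34 → $15.70
  Feb: +$586.52 − $3,391.92 → -$2,789.70
  Mar: +$586.52 → -$2,203.18
  Apr: +$586.52 → -$1,616.66
  May: +$586.52 → -$1,030.14
  Jun: +$586.52 − $1,331.64 → -$1,775.26
  Jul: +$586.52 − $1,157.34 → -$2,346.08
  Aug: +$586.52 → -$1,759.56
  Sep: +$586.52 → -$1,173.04
  Oct: +$586.52 → -$586.52
  Nov: +$586.52 → $0.00
Lowest trial balance = -$2,789.70 (Feb)
Initial deposit = cushion − low point = $1,173.04 − (-$2,789.70) = $3,962.74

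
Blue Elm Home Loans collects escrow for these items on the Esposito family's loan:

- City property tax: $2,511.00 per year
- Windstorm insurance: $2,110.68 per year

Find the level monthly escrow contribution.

City property tax: $2,511.00 annually
Windstorm insurance: $2,110.68 annually
Yearly total = $2,511.00 + $2,110.68 = $4,621.68
Monthly = $4,621.68 / 12 = $385.14

$385.14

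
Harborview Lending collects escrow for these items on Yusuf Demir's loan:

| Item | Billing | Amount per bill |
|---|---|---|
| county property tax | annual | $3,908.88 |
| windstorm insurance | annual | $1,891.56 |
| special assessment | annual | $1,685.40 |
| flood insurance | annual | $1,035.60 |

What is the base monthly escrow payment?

County property tax = $3,908.88/yr
Windstorm insurance = $1,891.56/yr
Special assessment = $1,685.40/yr
Flood insurance = $1,035.60/yr
Annual escrow total = $3,908.88 + $1,891.56 + $1,685.40 + $1,035.60 = $8,521.44
Monthly = $8,521.44 ÷ 12 = $710.12

$710.12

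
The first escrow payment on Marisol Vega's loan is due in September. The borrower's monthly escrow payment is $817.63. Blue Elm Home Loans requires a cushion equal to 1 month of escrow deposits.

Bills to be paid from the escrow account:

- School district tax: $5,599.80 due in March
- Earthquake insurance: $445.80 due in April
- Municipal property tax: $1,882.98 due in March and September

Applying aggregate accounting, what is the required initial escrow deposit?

$4,459.98

Cushion = 1 × $817.63 = $817.63
Trial balance (start $0, +$817.63 each month, − disbursements):
  Sep: +$817.63 − $1,882.98 → -$1,065.35
  Oct: +$817.63 → -$247.72
  Nov: +$817.63 → $569.91
  Dec: +$817.63 → $1,387.54
  Jan: +$817.63 → $2,205.17
  Feb: +$817.63 → $3,022.80
  Mar: +$817.63 − $7,482.78 → -$3,642.35
  Apr: +$817.63 − $445.80 → -$3,270.52
  May: +$817.63 → -$2,452.89
  Jun: +$817.63 → -$1,635.26
  Jul: +$817.63 → -$817.63
  Aug: +$817.63 → $0.00
Lowest trial balance = -$3,642.35 (Mar)
Initial deposit = cushion − low point = $817.63 − (-$3,642.35) = $4,459.98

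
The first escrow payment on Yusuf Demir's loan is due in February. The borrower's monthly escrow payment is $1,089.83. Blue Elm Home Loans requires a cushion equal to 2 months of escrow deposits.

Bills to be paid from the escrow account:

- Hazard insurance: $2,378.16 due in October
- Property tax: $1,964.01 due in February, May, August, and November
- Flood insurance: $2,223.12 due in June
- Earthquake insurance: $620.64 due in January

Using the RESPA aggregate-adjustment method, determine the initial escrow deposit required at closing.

$3,738.68

Cushion = 2 × $1,089.83 = $2,179.66
Trial balance (start $0, +$1,089.83 each month, − disbursements):
  Feb: +$1,089.83 − $1,964.01 → -$874.18
  Mar: +$1,089.83 → $215.65
  Apr: +$1,089.83 → $1,305.48
  May: +$1,089.83 − $1,964.01 → $431.30
  Jun: +$1,089.83 − $2,223.12 → -$701.99
  Jul: +$1,089.83 → $387.84
  Aug: +$1,089.83 − $1,964.01 → -$486.34
  Sep: +$1,089.83 → $603.49
  Oct: +$1,089.83 − $2,378.16 → -$684.84
  Nov: +$1,089.83 − $1,964.01 → -$1,559.02
  Dec: +$1,089.83 → -$469.19
  Jan: +$1,089.83 − $620.64 → $0.00
Lowest trial balance = -$1,559.02 (Nov)
Initial deposit = cushion − low point = $2,179.66 − (-$1,559.02) = $3,738.68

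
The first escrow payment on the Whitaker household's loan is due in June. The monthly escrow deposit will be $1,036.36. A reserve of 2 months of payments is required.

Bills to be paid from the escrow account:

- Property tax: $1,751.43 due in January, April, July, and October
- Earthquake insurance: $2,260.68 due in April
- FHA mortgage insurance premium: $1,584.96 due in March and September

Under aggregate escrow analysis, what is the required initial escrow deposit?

$3,109.08

Cushion = 2 × $1,036.36 = $2,072.72
Trial balance (start $0, +$1,036.36 each month, − disbursements):
  Jun: +$1,036.36 → $1,036.36
  Jul: +$1,036.36 − $1,751.43 → $321.29
  Aug: +$1,036.36 → $1,357.65
  Sep: +$1,036.36 − $1,584.96 → $809.05
  Oct: +$1,036.36 − $1,751.43 → $93.98
  Nov: +$1,036.36 → $1,130.34
  Dec: +$1,036.36 → $2,166.70
  Jan: +$1,036.36 − $1,751.43 → $1,451.63
  Feb: +$1,036.36 → $2,487.99
  Mar: +$1,036.36 − $1,584.96 → $1,939.39
  Apr: +$1,036.36 − $4,012.11 → -$1,036.36
  May: +$1,036.36 → $0.00
Lowest trial balance = -$1,036.36 (Apr)
Initial deposit = cushion − low point = $2,072.72 − (-$1,036.36) = $3,109.08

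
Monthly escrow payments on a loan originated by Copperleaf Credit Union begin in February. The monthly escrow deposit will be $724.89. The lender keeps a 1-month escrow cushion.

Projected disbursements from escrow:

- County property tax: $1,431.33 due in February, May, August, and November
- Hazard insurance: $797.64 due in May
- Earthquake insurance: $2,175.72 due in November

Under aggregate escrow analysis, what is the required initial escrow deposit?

$2,174.67

Cushion = 1 × $724.89 = $724.89
Trial balance (start $0, +$724.89 each month, − disbursements):
  Feb: +$724.89 − $1,431.33 → -$706.44
  Mar: +$724.89 → $18.45
  Apr: +$724.89 → $743.34
  May: +$724.89 − $2,228.97 → -$760.74
  Jun: +$724.89 → -$35.85
  Jul: +$724.89 → $689.04
  Aug: +$724.89 − $1,431.33 → -$17.40
  Sep: +$724.89 → $707.49
  Oct: +$724.89 → $1,432.38
  Nov: +$724.89 − $3,607.05 → -$1,449.78
  Dec: +$724.89 → -$724.89
  Jan: +$724.89 → $0.00
Lowest trial balance = -$1,449.78 (Nov)
Initial deposit = cushion − low point = $724.89 − (-$1,449.78) = $2,174.67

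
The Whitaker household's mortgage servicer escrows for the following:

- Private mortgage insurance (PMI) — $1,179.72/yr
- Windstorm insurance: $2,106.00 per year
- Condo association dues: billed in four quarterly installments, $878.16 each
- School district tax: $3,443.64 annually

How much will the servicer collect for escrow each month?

$853.50

Private mortgage insurance (PMI) — $1,179.72
Windstorm insurance — $2,106.00
Condo association dues — $878.16 × 4 = $3,512.64
School district tax — $3,443.64
Yearly total = $10,242.00
Base monthly escrow = $10,242.00 / 12 = $853.50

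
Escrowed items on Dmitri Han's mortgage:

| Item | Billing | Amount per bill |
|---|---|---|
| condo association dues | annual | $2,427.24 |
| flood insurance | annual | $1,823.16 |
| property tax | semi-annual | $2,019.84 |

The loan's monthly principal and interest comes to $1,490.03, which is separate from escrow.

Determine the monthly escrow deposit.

Condo association dues = $2,427.24 annually
Flood insurance = $1,823.16 annually
Property tax = $2,019.84 × 2 = $4,039.68 annually
Combined annual = $8,290.08
Monthly = $8,290.08 ÷ 12 = $690.84

$690.84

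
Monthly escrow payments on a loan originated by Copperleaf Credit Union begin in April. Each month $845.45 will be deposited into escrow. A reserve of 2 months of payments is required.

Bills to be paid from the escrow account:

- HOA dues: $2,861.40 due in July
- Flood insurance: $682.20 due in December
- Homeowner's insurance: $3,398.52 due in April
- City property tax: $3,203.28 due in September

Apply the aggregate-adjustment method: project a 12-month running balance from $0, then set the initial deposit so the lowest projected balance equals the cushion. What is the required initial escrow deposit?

$6,081.40

Cushion = 2 × $845.45 = $1,690.90
Trial balance (start $0, +$845.45 each month, − disbursements):
  Apr: +$845.45 − $3,398.52 → -$2,553.07
  May: +$845.45 → -$1,707.62
  Jun: +$845.45 → -$862.17
  Jul: +$845.45 − $2,861.40 → -$2,878.12
  Aug: +$845.45 → -$2,032.67
  Sep: +$845.45 − $3,203.28 → -$4,390.50
  Oct: +$845.45 → -$3,545.05
  Nov: +$845.45 → -$2,699.60
  Dec: +$845.45 − $682.20 → -$2,536.35
  Jan: +$845.45 → -$1,690.90
  Feb: +$845.45 → -$845.45
  Mar: +$845.45 → $0.00
Lowest trial balance = -$4,390.50 (Sep)
Initial deposit = cushion − low point = $1,690.90 − (-$4,390.50) = $6,081.40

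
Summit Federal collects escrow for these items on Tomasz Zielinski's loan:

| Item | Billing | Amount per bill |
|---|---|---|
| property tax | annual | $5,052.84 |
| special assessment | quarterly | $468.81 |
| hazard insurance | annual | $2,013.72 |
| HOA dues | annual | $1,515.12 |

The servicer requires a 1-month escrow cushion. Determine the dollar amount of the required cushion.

$871.41

Property tax — $5,052.84 per year
Special assessment — $468.81 × 4 = $1,875.24 per year
Hazard insurance — $2,013.72 per year
HOA dues — $1,515.12 per year
Total annual escrow = $5,052.84 + $1,875.24 + $2,013.72 + $1,515.12 = $10,456.92
Monthly escrow = $10,456.92 ÷ 12 = $871.41
Cushion = 1 × $871.41 = $871.41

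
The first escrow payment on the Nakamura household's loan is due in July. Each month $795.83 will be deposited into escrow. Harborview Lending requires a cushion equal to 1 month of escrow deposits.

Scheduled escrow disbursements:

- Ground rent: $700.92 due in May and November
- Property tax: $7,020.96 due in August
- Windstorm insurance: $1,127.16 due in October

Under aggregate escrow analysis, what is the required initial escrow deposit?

Cushion = 1 × $795.83 = $795.83
Trial balance (start $0, +$795.83 each month, − disbursements):
  Jul: +$795.83 → $795.83
  Aug: +$795.83 − $7,020.96 → -$5,429.30
  Sep: +$795.83 → -$4,633.47
  Oct: +$795.83 − $1,127.16 → -$4,964.80
  Nov: +$795.83 − $700.92 → -$4,869.89
  Dec: +$795.83 → -$4,074.06
  Jan: +$795.83 → -$3,278.23
  Feb: +$795.83 → -$2,482.40
  Mar: +$795.83 → -$1,686.57
  Apr: +$795.83 → -$890.74
  May: +$795.83 − $700.92 → -$795.83
  Jun: +$795.83 → $0.00
Lowest trial balance = -$5,429.30 (Aug)
Initial deposit = cushion − low point = $795.83 − (-$5,429.30) = $6,225.13

$6,225.13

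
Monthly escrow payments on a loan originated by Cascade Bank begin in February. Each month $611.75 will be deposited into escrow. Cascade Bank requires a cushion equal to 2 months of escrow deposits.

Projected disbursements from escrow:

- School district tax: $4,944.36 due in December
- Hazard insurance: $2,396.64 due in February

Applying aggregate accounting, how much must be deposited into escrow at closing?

$3,008.39

Cushion = 2 × $611.75 = $1,223.50
Trial balance (start $0, +$611.75 each month, − disbursements):
  Feb: +$611.75 − $2,396.64 → -$1,784.89
  Mar: +$611.75 → -$1,173.14
  Apr: +$611.75 → -$561.39
  May: +$611.75 → $50.36
  Jun: +$611.75 → $662.11
  Jul: +$611.75 → $1,273.86
  Aug: +$611.75 → $1,885.61
  Sep: +$611.75 → $2,497.36
  Oct: +$611.75 → $3,109.11
  Nov: +$611.75 → $3,720.86
  Dec: +$611.75 − $4,944.36 → -$611.75
  Jan: +$611.75 → $0.00
Lowest trial balance = -$1,784.89 (Feb)
Initial deposit = cushion − low point = $1,223.50 − (-$1,784.89) = $3,008.39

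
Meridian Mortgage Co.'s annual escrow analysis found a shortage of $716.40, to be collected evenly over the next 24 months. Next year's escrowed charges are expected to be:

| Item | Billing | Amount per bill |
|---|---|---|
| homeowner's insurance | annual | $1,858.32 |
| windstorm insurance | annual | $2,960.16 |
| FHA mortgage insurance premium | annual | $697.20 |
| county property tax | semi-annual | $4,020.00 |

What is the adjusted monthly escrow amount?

$1,159.49

Homeowner's insurance — $1,858.32 annually
Windstorm insurance — $2,960.16 annually
FHA mortgage insurance premium — $697.20 annually
County property tax — $4,020.00 × 2 = $8,040.00 annually
Yearly total = $1,858.32 + $2,960.16 + $697.20 + $8,040.00 = $13,555.68
Per month = $13,555.68 / 12 = $1,129.64
Shortage spread = $716.40 / 24 = $29.85/mo
Adjusted monthly = $1,129.64 + $29.85 = $1,159.49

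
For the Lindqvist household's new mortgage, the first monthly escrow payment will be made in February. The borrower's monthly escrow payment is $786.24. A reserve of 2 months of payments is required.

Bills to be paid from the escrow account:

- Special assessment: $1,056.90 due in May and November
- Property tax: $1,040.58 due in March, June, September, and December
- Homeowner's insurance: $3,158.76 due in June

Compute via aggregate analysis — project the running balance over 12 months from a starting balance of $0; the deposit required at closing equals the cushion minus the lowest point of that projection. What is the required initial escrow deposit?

$3,938.10

Cushion = 2 × $786.24 = $1,572.48
Trial balance (start $0, +$786.24 each month, − disbursements):
  Feb: +$786.24 → $786.24
  Mar: +$786.24 − $1,040.58 → $531.90
  Apr: +$786.24 → $1,318.14
  May: +$786.24 − $1,056.90 → $1,047.48
  Jun: +$786.24 − $4,199.34 → -$2,365.62
  Jul: +$786.24 → -$1,579.38
  Aug: +$786.24 → -$793.14
  Sep: +$786.24 − $1,040.58 → -$1,047.48
  Oct: +$786.24 → -$261.24
  Nov: +$786.24 − $1,056.90 → -$531.90
  Dec: +$786.24 − $1,040.58 → -$786.24
  Jan: +$786.24 → $0.00
Lowest trial balance = -$2,365.62 (Jun)
Initial deposit = cushion − low point = $1,572.48 − (-$2,365.62) = $3,938.10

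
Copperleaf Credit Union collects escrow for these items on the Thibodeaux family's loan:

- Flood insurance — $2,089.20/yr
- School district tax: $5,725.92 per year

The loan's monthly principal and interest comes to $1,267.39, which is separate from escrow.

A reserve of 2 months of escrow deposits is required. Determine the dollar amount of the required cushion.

$1,302.52

Flood insurance: $2,089.20/yr
School district tax: $5,725.92/yr
Combined annual = $7,815.12
Monthly = $7,815.12 ÷ 12 = $651.26
Required cushion = 2 × $651.26 = $1,302.52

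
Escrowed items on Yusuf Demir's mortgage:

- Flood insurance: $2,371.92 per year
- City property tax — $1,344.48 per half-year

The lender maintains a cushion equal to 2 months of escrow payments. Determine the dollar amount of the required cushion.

$843.48

Flood insurance = $2,371.92 annually
City property tax = $1,344.48 × 2 = $2,688.96 annually
Combined annual = $2,371.92 + $2,688.96 = $5,060.88
Monthly escrow = $5,060.88 ÷ 12 = $421.74
Reserve = 2 × $421.74 = $843.48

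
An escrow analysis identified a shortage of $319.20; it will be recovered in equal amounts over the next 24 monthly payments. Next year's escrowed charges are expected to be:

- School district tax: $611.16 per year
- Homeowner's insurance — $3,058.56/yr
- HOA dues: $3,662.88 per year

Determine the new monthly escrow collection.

$624.35

School district tax: $611.16 per year
Homeowner's insurance: $3,058.56 per year
HOA dues: $3,662.88 per year
Total per year = $7,332.60
Base monthly escrow = $7,332.60 / 12 = $611.05
Shortage spread = $319.20 ÷ 24 = $13.30/mo
New monthly escrow = $611.05 + $13.30 = $624.35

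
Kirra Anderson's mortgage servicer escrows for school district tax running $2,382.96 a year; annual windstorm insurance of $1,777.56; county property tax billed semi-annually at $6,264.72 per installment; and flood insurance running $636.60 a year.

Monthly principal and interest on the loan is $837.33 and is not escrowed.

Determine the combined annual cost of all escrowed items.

School district tax — $2,382.96 per year
Windstorm insurance — $1,777.56 per year
County property tax — $6,264.72 × 2 = $12,529.44 per year
Flood insurance — $636.60 per year
Combined annual = $17,326.56

$17,326.56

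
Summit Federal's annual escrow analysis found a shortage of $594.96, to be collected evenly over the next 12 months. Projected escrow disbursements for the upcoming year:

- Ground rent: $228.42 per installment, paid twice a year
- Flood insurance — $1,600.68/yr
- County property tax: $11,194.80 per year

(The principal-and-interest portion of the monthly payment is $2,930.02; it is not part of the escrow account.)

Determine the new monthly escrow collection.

$1,153.94

Ground rent — $228.42 × 2 = $456.84/yr
Flood insurance — $1,600.68/yr
County property tax — $11,194.80/yr
Total annual escrow = $13,252.32
Monthly escrow = $13,252.32 ÷ 12 = $1,104.36
Shortage per month = $594.96 / 12 = $49.58
Adjusted monthly = $1,104.36 + $49.58 = $1,153.94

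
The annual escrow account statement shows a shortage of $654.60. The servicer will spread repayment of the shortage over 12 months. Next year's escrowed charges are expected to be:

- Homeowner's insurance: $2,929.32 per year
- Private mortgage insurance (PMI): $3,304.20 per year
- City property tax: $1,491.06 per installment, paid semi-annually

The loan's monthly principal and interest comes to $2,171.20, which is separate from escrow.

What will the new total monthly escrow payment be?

Homeowner's insurance: $2,929.32
Private mortgage insurance (PMI): $3,304.20
City property tax: $1,491.06 × 2 = $2,982.12
Annual escrow total = $9,215.64
Per month = $9,215.64 ÷ 12 = $767.97
Shortage spread = $654.60 ÷ 12 = $54.55/mo
New monthly escrow = $767.97 + $54.55 = $822.52

$822.52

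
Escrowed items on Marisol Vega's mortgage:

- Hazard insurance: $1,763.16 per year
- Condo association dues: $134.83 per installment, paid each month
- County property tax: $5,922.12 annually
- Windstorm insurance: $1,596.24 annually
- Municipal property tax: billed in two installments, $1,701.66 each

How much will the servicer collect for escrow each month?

Hazard insurance — $1,763.16
Condo association dues — $134.83 × 12 = $1,617.96
County property tax — $5,922.12
Windstorm insurance — $1,596.24
Municipal property tax — $1,701.66 × 2 = $3,403.32
Combined annual = $1,763.16 + $1,617.96 + $5,922.12 + $1,596.24 + $3,403.32 = $14,302.80
Monthly escrow = $14,302.80 / 12 = $1,191.90

$1,191.90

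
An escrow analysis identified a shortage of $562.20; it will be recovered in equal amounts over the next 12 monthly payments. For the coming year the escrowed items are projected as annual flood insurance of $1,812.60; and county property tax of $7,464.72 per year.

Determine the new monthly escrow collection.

$819.96

Flood insurance: $1,812.60/yr
County property tax: $7,464.72/yr
Annual escrow total = $1,812.60 + $7,464.72 = $9,277.32
Base monthly escrow = $9,277.32 ÷ 12 = $773.11
Shortage per month = $562.20 ÷ 12 = $46.85
New monthly escrow = $773.11 + $46.85 = $819.96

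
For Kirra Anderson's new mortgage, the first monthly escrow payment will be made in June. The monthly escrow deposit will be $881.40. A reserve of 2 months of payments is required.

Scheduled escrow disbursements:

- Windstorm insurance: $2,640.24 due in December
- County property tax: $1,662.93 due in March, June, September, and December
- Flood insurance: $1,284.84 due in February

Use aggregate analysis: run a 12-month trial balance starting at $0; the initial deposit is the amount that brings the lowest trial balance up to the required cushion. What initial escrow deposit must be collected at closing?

$3,525.60

Cushion = 2 × $881.40 = $1,762.80
Trial balance (start $0, +$881.40 each month, − disbursements):
  Jun: +$881.40 − $1,662.93 → -$781.53
  Jul: +$881.40 → $99.87
  Aug: +$881.40 → $981.27
  Sep: +$881.40 − $1,662.93 → $199.74
  Oct: +$881.40 → $1,081.14
  Nov: +$881.40 → $1,962.54
  Dec: +$881.40 − $4,303.17 → -$1,459.23
  Jan: +$881.40 → -$577.83
  Feb: +$881.40 − $1,284.84 → -$981.27
  Mar: +$881.40 − $1,662.93 → -$1,762.80
  Apr: +$881.40 → -$881.40
  May: +$881.40 → $0.00
Lowest trial balance = -$1,762.80 (Mar)
Initial deposit = cushion − low point = $1,762.80 − (-$1,762.80) = $3,525.60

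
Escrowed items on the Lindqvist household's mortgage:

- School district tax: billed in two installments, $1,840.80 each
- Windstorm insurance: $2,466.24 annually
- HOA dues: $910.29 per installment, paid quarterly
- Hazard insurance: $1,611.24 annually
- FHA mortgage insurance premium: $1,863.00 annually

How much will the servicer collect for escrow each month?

School district tax: $1,840.80 × 2 = $3,681.60 per year
Windstorm insurance: $2,466.24 per year
HOA dues: $910.29 × 4 = $3,641.16 per year
Hazard insurance: $1,611.24 per year
FHA mortgage insurance premium: $1,863.00 per year
Yearly total = $3,681.60 + $2,466.24 + $3,641.16 + $1,611.24 + $1,863.00 = $13,263.24
Monthly escrow = $13,263.24 ÷ 12 = $1,105.27

$1,105.27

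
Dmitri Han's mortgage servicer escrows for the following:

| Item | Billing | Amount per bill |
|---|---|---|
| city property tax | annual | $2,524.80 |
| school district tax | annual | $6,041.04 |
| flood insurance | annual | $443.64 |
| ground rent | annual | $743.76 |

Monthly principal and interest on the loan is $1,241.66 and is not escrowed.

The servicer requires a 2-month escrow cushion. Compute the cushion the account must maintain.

$1,625.54

City property tax: $2,524.80/yr
School district tax: $6,041.04/yr
Flood insurance: $443.64/yr
Ground rent: $743.76/yr
Total per year = $9,753.24
Base monthly escrow = $9,753.24 / 12 = $812.77
Required cushion = 2 × $812.77 = $1,625.54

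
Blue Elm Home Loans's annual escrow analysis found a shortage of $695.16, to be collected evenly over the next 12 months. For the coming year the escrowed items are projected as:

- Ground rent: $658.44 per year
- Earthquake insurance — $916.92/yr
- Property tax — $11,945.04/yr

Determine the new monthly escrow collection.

Ground rent = $658.44 annually
Earthquake insurance = $916.92 annually
Property tax = $11,945.04 annually
Total annual escrow = $13,520.40
Per month = $13,520.40 / 12 = $1,126.70
Shortage per month = $695.16 / 12 = $57.93
Adjusted monthly = $1,126.70 + $57.93 = $1,184.63

$1,184.63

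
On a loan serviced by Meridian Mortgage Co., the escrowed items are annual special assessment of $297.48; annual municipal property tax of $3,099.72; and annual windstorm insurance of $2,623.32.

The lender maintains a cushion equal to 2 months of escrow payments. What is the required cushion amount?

Special assessment: $297.48 per year
Municipal property tax: $3,099.72 per year
Windstorm insurance: $2,623.32 per year
Total annual escrow = $6,020.52
Monthly = $6,020.52 / 12 = $501.71
Required cushion = 2 × $501.71 = $1,003.42

$1,003.42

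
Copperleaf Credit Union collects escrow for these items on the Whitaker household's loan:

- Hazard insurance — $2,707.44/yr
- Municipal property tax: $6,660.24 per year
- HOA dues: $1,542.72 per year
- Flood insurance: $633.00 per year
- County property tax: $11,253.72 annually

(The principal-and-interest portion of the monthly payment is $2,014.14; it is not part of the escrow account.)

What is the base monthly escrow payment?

$1,899.76

Hazard insurance = $2,707.44
Municipal property tax = $6,660.24
HOA dues = $1,542.72
Flood insurance = $633.00
County property tax = $11,253.72
Combined annual = $2,707.44 + $6,660.24 + $1,542.72 + $633.00 + $11,253.72 = $22,797.12
Base monthly escrow = $22,797.12 ÷ 12 = $1,899.76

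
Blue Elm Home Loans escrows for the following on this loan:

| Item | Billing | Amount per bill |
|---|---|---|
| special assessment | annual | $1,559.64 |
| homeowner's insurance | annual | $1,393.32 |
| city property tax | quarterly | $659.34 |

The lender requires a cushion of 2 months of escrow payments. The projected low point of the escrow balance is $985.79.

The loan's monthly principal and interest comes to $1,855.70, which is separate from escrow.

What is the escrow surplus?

Special assessment: $1,559.64
Homeowner's insurance: $1,393.32
City property tax: $659.34 × 4 = $2,637.36
Total annual escrow = $5,590.32
Monthly = $5,590.32 ÷ 12 = $465.86
Cushion = 2 × $465.86 = $931.72
Surplus = $985.79 − $931.72 = $54.07

$54.07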